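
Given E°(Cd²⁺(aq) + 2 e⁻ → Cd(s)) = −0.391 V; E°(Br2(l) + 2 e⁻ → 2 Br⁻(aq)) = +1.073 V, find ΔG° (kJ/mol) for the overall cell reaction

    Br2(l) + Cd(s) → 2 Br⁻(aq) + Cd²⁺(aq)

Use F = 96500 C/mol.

−283 kJ/mol

In the reaction as written Br2(l) is reduced, so the Br₂/Br⁻ couple is the cathode and Cd²⁺/Cd is the anode.
E°cell = +1.073 − (−0.391) = +1.464 V; balancing electrons gives n = 2.
ΔG° = −nFE°cell = −(2)(96500)(+1.464) J/mol = −283 kJ/mol.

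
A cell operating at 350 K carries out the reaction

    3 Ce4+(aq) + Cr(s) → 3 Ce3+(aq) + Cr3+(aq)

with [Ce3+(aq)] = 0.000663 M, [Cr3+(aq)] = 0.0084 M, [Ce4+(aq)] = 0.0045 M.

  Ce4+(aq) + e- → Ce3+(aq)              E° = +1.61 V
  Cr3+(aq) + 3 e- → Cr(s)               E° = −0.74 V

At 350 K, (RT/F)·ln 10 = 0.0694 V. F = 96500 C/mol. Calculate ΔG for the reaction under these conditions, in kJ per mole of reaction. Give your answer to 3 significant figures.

The standard cell potential is +1.61 − (−0.74) = +2.35 V, with n = 3 electrons in the balanced equation.
Here Q = ([Ce3+(aq)]^3·[Cr3+(aq)]) / [Ce4+(aq)]^3 = 2.69×10^−5 (log Q = −4.571), giving E = +2.35 − (0.0694/3)·(−4.571) = +2.4557 V.
Finally ΔG = −nFE = −(3)(96500 C/mol)(+2.4557 V) = −711 kJ/mol.

−711 kJ/mol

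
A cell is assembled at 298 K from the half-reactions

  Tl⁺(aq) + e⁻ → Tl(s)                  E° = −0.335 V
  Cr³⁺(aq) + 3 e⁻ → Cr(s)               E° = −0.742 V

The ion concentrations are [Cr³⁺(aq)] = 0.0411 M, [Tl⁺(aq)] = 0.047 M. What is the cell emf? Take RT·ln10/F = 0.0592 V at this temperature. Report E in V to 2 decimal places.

Tl⁺/Tl is reduced (cathode, E° = −0.335 V) and Cr³⁺/Cr is oxidized (anode).
E°cell = E°cat − E°an = −0.335 − (−0.742) = +0.407 V; n = 3.
For the overall reaction 3 Tl⁺(aq) + Cr(s) → 3 Tl(s) + Cr³⁺(aq), Q = [Cr³⁺(aq)] / [Tl⁺(aq)]^3 = 396, giving log Q = 2.598.
Applying E = E° − (RT ln10/nF)·log Q gives +0.407 − (0.0592/3)(2.598) = +0.36 V.

+0.36 V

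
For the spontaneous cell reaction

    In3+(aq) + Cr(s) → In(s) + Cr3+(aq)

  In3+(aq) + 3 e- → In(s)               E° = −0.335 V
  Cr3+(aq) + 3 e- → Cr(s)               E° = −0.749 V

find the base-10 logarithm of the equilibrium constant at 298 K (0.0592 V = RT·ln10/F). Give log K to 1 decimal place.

The In³⁺/In couple is reduced (cathode); E°cell = −0.335 − (−0.749) = +0.414 V with n = 3.
At equilibrium E = 0, so log K = nE°cell / 0.0592 = (3)(+0.414) / 0.0592 = 21.0.

log K = 21.0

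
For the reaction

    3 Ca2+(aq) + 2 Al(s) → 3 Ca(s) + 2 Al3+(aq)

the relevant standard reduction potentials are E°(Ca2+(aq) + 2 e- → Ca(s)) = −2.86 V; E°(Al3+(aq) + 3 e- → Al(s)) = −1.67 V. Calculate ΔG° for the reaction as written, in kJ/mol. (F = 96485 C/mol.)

In the reaction as written Ca2+(aq) is reduced, so the Ca²⁺/Ca couple is the cathode and Al³⁺/Al is the anode.
E°cell = −2.86 − (−1.67) = −1.19 V; balancing electrons gives n = 6.
ΔG° = −nFE°cell = −(6)(96485)(−1.19) J/mol = +689 kJ/mol.

+689 kJ/mol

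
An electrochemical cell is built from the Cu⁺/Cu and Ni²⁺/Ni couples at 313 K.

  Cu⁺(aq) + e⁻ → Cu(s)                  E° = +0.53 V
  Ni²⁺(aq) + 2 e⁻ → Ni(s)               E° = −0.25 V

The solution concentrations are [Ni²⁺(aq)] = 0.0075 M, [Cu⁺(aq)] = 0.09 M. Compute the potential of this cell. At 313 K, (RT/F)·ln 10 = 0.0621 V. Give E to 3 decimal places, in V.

Cu⁺/Cu is reduced (cathode, E° = +0.53 V) and Ni²⁺/Ni is oxidized (anode).
The standard potential is +0.53 − (−0.25) = +0.78 V and the balanced reaction transfers n = 2 electrons.
Balancing gives 2 Cu⁺(aq) + Ni(s) → 2 Cu(s) + Ni²⁺(aq); hence Q = [Ni²⁺(aq)] / [Cu⁺(aq)]^2 = 0.926 (log Q = −0.033).
By the Nernst equation, E = +0.78 − (0.0621/2)·(−0.033) = +0.781 V.

+0.781 V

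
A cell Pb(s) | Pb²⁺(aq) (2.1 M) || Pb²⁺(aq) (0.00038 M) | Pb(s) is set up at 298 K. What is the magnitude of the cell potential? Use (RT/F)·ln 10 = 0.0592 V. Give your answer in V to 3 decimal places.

For a concentration cell E°cell = 0, since both electrodes use the same couple.
The compartment with the higher Pb²⁺(aq) concentration (2.1 M) acts as the cathode; ions are reduced there and produced at the dilute (0.00038 M) anode.
With n = 2, Ecell = −(0.0592/2)·log([dilute]/[conc]) = −(0.0592/2)·log(0.00038/2.1) = +0.111 V.

0.111 V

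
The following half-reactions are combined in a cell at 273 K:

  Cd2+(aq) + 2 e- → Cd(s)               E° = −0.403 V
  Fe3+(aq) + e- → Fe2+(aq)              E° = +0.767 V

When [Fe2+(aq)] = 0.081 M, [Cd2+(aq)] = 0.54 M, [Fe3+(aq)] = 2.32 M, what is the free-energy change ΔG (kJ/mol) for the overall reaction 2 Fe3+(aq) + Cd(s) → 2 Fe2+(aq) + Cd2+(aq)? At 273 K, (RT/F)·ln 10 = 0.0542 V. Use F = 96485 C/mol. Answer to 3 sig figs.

−242 kJ/mol

E°cell = +0.767 − (−0.403) = +1.170 V; the balanced reaction transfers n = 2 electrons.
The reaction quotient is ([Fe2+(aq)]^2·[Cd2+(aq)]) / [Fe3+(aq)]^2 = 0.000658; by Nernst, E = +1.170 − (0.0542/2)(−3.182) = +1.2562 V.
ΔG = −nFE = −(2)(96485)(+1.2562) J/mol = −242 kJ/mol.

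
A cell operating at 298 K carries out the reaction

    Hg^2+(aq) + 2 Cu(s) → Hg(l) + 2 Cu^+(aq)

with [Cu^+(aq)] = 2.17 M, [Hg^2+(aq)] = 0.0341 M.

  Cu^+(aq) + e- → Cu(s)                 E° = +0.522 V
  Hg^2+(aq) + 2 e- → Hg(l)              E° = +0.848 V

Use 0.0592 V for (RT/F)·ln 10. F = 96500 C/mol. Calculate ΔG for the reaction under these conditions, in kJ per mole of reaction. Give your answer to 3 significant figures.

−50.7 kJ/mol

E°cell = +0.848 − (+0.522) = +0.326 V; the balanced reaction transfers n = 2 electrons.
Q = [Cu^+(aq)]^2 / [Hg^2+(aq)] = 138, so log Q = 2.140 and E = +0.326 − (0.0592/2)(2.140) = +0.2627 V.
ΔG = −nFE = −(2)(96500)(+0.2627) J/mol = −50.7 kJ/mol.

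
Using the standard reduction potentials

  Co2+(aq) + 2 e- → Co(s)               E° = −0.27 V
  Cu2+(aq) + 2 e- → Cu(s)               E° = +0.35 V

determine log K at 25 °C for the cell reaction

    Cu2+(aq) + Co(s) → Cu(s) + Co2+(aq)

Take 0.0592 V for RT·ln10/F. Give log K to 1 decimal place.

log K = 20.9

The Cu²⁺/Cu couple is reduced (cathode); E°cell = +0.35 − (−0.27) = +0.62 V with n = 2.
At equilibrium E = 0, so log K = nE°cell / 0.0592 = (2)(+0.62) / 0.0592 = 20.9.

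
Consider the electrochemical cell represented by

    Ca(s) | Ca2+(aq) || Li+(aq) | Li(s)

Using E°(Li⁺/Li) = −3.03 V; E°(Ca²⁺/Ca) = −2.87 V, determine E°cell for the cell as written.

−0.16 V

By convention the left-hand electrode in cell notation is the anode (oxidation) and the right-hand electrode is the cathode (reduction).
E°cell = E°(right) − E°(left) = −3.03 − (−2.87) = −0.16 V.
The negative sign shows that, as written, the cell would require an external voltage to drive the reaction.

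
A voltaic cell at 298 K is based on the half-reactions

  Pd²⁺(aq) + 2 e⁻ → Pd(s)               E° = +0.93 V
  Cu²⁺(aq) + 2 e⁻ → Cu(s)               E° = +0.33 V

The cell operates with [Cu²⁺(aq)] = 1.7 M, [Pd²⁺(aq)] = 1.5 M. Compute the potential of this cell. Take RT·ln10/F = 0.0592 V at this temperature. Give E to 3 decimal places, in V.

The Pd²⁺/Pd couple has the more positive E°, so it is the cathode; Cu²⁺/Cu is the anode.
E°cell = +0.93 − (+0.33) = +0.60 V, with n = 2 electrons transferred.
The balanced reaction is Pd²⁺(aq) + Cu(s) → Pd(s) + Cu²⁺(aq), so Q = [Cu²⁺(aq)] / [Pd²⁺(aq)] = 1.13 and log Q = 0.054.
E = E° − (0.0592/n)·log Q = +0.60 − (0.0592/2)(0.054) = +0.598 V.

+0.598 V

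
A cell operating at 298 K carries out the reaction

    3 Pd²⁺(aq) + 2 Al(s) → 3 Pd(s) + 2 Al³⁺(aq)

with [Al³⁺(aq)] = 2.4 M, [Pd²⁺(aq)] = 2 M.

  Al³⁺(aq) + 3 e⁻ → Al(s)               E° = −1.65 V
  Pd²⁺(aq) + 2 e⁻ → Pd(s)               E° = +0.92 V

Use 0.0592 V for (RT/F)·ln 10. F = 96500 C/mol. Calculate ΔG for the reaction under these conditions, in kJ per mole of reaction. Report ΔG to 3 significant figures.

E°cell = +0.92 − (−1.65) = +2.57 V; the balanced reaction transfers n = 6 electrons.
The reaction quotient is [Al³⁺(aq)]^2 / [Pd²⁺(aq)]^3 = 0.72; by Nernst, E = +2.57 − (0.0592/6)(−0.143) = +2.5714 V.
Finally ΔG = −nFE = −(6)(96500 C/mol)(+2.5714 V) = −1490 kJ/mol.

−1490 kJ/mol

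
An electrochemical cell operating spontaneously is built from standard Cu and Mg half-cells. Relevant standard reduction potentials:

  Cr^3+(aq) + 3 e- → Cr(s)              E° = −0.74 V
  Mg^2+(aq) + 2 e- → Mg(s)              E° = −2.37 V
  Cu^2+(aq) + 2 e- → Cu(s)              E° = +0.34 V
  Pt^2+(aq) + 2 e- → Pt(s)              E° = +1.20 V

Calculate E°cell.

Of the two couples in this cell, the one with the more positive reduction potential is reduced at the cathode: here that is Cu²⁺/Cu (+0.34 V); Mg²⁺/Mg (−2.37 V) is the anode.
E°cell = E°(cathode) − E°(anode) = +0.34 − (−2.37) = +2.71 V.

+2.71 V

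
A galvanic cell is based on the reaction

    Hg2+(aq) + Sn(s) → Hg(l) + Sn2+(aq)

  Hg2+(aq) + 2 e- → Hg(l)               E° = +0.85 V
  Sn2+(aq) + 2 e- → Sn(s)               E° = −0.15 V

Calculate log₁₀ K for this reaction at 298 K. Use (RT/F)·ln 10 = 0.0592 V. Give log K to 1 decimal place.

The Hg²⁺/Hg couple is reduced (cathode); E°cell = +0.85 − (−0.15) = +1.00 V with n = 2.
At equilibrium E = 0, so log K = nE°cell / 0.0592 = (2)(+1.00) / 0.0592 = 33.8.

log K = 33.8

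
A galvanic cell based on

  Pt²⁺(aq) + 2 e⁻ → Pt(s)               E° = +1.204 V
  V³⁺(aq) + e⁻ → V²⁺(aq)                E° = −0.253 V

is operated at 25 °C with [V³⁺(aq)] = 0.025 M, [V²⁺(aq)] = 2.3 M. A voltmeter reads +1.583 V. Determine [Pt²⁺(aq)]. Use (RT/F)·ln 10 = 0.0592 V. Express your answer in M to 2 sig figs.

2.1 M

The Pt²⁺/Pt couple has the larger reduction potential, so it is the cathode: E°cell = +1.204 − (−0.253) = +1.457 V and n = 2.
From the Nernst equation, log Q = n(E° − E)/0.0592 = 2·(+1.457 − (+1.583))/0.0592 = −4.257.
The balanced reaction is Pt²⁺(aq) + 2 V²⁺(aq) → Pt(s) + 2 V³⁺(aq), so Q = [V³⁺(aq)]^2 / ([Pt²⁺(aq)]·[V²⁺(aq)]^2).
Solving for the unknown gives log [Pt²⁺(aq)] = 0.329, so [Pt²⁺(aq)] ≈ 2.1 M.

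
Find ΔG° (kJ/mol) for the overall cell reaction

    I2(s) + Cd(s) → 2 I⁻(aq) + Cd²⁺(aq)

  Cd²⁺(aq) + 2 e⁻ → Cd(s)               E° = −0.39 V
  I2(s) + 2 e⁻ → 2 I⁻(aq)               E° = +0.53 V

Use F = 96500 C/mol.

−178 kJ/mol

In the reaction as written I2(s) is reduced, so the I₂/I⁻ couple is the cathode and Cd²⁺/Cd is the anode.
E°cell = +0.53 − (−0.39) = +0.92 V; balancing electrons gives n = 2.
ΔG° = −nFE°cell = −(2)(96500)(+0.92) J/mol = −178 kJ/mol.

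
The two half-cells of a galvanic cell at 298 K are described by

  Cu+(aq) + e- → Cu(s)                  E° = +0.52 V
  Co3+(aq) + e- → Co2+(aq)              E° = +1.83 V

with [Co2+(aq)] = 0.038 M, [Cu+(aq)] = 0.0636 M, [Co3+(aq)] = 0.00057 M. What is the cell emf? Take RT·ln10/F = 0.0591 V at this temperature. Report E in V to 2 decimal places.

+1.27 V

The Co³⁺/Co²⁺ couple has the more positive E°, so it is the cathode; Cu⁺/Cu is the anode.
The standard potential is +1.83 − (+0.52) = +1.31 V and the balanced reaction transfers n = 1 electron.
The balanced reaction is Co3+(aq) + Cu(s) → Co2+(aq) + Cu+(aq), so Q = ([Co2+(aq)]·[Cu+(aq)]) / [Co3+(aq)] = 4.24 and log Q = 0.627.
By the Nernst equation, E = +1.31 − (0.0591/1)·(0.627) = +1.27 V.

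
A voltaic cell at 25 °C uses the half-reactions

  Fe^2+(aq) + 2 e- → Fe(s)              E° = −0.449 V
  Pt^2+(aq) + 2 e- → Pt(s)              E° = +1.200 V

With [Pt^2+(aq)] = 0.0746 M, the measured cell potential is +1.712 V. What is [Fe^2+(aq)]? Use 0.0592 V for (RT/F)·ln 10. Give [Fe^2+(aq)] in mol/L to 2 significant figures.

0.00056 M

With Pt²⁺/Pt at the cathode and Fe²⁺/Fe at the anode, E°cell = +1.200 − (−0.449) = +1.649 V (n = 2).
From the Nernst equation, log Q = n(E° − E)/0.0592 = 2·(+1.649 − (+1.712))/0.0592 = −2.128.
The balanced reaction is Pt^2+(aq) + Fe(s) → Pt(s) + Fe^2+(aq), so Q = [Fe^2+(aq)] / [Pt^2+(aq)].
Isolating [Fe^2+(aq)] in Q = 10^{−2.128} yields log [Fe^2+(aq)] = −3.255, i.e. 0.00056 M.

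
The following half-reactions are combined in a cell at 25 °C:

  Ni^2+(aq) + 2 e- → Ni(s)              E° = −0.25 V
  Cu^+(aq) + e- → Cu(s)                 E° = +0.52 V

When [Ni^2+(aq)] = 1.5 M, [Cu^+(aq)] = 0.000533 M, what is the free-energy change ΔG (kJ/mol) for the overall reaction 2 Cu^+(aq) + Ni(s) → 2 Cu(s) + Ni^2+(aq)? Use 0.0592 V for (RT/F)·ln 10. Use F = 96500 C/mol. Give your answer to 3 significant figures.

E°cell = +0.52 − (−0.25) = +0.77 V; the balanced reaction transfers n = 2 electrons.
Q = [Ni^2+(aq)] / [Cu^+(aq)]^2 = 5.28×10^6, so log Q = 6.723 and E = +0.77 − (0.0592/2)(6.723) = +0.5710 V.
Finally ΔG = −nFE = −(2)(96500 C/mol)(+0.5710 V) = −110 kJ/mol.

−110 kJ/mol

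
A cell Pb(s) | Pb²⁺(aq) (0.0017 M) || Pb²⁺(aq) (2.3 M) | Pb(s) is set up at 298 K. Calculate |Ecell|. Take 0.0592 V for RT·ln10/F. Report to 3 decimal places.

For a concentration cell E°cell = 0, since both electrodes use the same couple.
The compartment with the higher Pb²⁺(aq) concentration (2.3 M) acts as the cathode; ions are reduced there and produced at the dilute (0.0017 M) anode.
With n = 2, Ecell = −(0.0592/2)·log([dilute]/[conc]) = −(0.0592/2)·log(0.0017/2.3) = +0.093 V.

0.093 V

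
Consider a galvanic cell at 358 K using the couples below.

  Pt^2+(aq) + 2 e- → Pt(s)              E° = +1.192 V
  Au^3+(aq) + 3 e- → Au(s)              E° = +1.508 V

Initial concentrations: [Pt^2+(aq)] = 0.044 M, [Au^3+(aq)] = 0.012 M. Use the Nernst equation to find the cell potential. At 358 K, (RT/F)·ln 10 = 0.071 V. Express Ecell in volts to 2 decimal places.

Au³⁺/Au is reduced (cathode, E° = +1.508 V) and Pt²⁺/Pt is oxidized (anode).
The standard potential is +1.508 − (+1.192) = +0.316 V and the balanced reaction transfers n = 6 electrons.
Balancing gives 2 Au^3+(aq) + 3 Pt(s) → 2 Au(s) + 3 Pt^2+(aq); hence Q = [Pt^2+(aq)]^3 / [Au^3+(aq)]^2 = 0.592 (log Q = −0.228).
By the Nernst equation, E = +0.316 − (0.071/6)·(−0.228) = +0.32 V.

+0.32 V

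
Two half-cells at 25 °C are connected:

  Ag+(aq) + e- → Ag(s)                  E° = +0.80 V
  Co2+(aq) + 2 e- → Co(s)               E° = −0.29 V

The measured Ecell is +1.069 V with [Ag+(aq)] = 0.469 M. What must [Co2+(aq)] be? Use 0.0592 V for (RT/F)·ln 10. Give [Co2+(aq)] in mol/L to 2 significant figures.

Ag⁺/Ag is the cathode (higher E°); E°cell = +0.80 − (−0.29) = +1.09 V with n = 2.
From the Nernst equation, log Q = n(E° − E)/0.0592 = 2·(+1.09 − (+1.069))/0.0592 = 0.709.
The balanced reaction is 2 Ag+(aq) + Co(s) → 2 Ag(s) + Co2+(aq), so Q = [Co2+(aq)] / [Ag+(aq)]^2.
Substituting the known concentrations and solving, log [Co2+(aq)] = 0.051 and [Co2+(aq)] = 1.1 M.

1.1 M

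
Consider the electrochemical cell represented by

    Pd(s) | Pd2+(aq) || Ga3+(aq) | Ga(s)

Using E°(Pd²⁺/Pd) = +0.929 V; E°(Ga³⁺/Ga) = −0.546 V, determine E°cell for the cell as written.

By convention the left-hand electrode in cell notation is the anode (oxidation) and the right-hand electrode is the cathode (reduction).
E°cell = E°(right) − E°(left) = −0.546 − (+0.929) = −1.475 V.
The negative sign shows that, as written, the cell would require an external voltage to drive the reaction.

−1.475 V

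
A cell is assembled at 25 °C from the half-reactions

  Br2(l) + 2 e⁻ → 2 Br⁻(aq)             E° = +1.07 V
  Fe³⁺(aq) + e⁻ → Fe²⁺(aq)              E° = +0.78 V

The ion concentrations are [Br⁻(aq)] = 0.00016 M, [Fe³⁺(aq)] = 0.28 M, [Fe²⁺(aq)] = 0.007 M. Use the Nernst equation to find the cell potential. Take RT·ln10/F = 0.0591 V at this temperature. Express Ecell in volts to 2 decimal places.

The Br₂/Br⁻ couple has the more positive E°, so it is the cathode; Fe³⁺/Fe²⁺ is the anode.
The standard potential is +1.07 − (+0.78) = +0.29 V and the balanced reaction transfers n = 2 electrons.
Balancing gives Br2(l) + 2 Fe²⁺(aq) → 2 Br⁻(aq) + 2 Fe³⁺(aq); hence Q = ([Br⁻(aq)]^2·[Fe³⁺(aq)]^2) / [Fe²⁺(aq)]^2 = 4.1×10^−5 (log Q = −4.388).
E = E° − (0.0591/n)·log Q = +0.29 − (0.0591/2)(−4.388) = +0.42 V.

+0.42 V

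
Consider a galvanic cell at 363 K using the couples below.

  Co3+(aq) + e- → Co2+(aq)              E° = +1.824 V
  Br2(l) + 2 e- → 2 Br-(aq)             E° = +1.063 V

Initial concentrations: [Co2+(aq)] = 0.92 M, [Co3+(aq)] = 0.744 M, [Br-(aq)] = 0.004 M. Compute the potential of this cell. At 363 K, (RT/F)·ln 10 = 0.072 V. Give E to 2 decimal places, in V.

+0.58 V

Co³⁺/Co²⁺ is reduced (cathode, E° = +1.824 V) and Br₂/Br⁻ is oxidized (anode).
E°cell = +1.824 − (+1.063) = +0.761 V, with n = 2 electrons transferred.
The balanced reaction is 2 Co3+(aq) + 2 Br-(aq) → 2 Co2+(aq) + Br2(l), so Q = [Co2+(aq)]^2 / ([Co3+(aq)]^2·[Br-(aq)]^2) = 9.56×10^4 and log Q = 4.980.
E = E° − (0.072/n)·log Q = +0.761 − (0.072/2)(4.980) = +0.58 V.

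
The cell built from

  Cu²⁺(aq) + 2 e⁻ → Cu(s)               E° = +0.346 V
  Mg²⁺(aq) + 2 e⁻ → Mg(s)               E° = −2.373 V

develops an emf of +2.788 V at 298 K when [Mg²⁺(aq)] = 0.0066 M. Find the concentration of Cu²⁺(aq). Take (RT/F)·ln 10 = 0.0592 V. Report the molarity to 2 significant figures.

1.4 M

With Cu²⁺/Cu at the cathode and Mg²⁺/Mg at the anode, E°cell = +0.346 − (−2.373) = +2.719 V (n = 2).
Since E = E° − (0.0592/n)·log Q, log Q = n(E° − E)/0.0592 = −2.331.
For Cu²⁺(aq) + Mg(s) → Cu(s) + Mg²⁺(aq), the reaction quotient is Q = [Mg²⁺(aq)] / [Cu²⁺(aq)].
Substituting the known concentrations and solving, log [Cu²⁺(aq)] = 0.151 and [Cu²⁺(aq)] = 1.4 M.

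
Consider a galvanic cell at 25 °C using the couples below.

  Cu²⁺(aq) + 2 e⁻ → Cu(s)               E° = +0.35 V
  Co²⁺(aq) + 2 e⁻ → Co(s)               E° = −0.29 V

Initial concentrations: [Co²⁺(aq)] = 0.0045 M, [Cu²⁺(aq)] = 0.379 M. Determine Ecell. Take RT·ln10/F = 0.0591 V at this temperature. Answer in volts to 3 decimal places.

+0.697 V

Cu²⁺/Cu is reduced (cathode, E° = +0.35 V) and Co²⁺/Co is oxidized (anode).
The standard potential is +0.35 − (−0.29) = +0.64 V and the balanced reaction transfers n = 2 electrons.
Balancing gives Cu²⁺(aq) + Co(s) → Cu(s) + Co²⁺(aq); hence Q = [Co²⁺(aq)] / [Cu²⁺(aq)] = 0.0119 (log Q = −1.925).
E = E° − (0.0591/n)·log Q = +0.64 − (0.0591/2)(−1.925) = +0.697 V.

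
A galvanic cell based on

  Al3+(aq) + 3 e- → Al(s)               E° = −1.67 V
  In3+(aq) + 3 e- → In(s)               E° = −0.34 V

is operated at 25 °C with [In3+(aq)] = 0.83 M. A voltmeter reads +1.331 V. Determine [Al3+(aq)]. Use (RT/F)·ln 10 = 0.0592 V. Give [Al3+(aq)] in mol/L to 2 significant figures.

0.74 M

With In³⁺/In at the cathode and Al³⁺/Al at the anode, E°cell = −0.34 − (−1.67) = +1.33 V (n = 3).
Since E = E° − (0.0592/n)·log Q, log Q = n(E° − E)/0.0592 = −0.051.
Balancing electrons gives In3+(aq) + Al(s) → In(s) + Al3+(aq); thus Q = [Al3+(aq)] / [In3+(aq)].
Solving for the unknown gives log [Al3+(aq)] = −0.132, so [Al3+(aq)] ≈ 0.74 M.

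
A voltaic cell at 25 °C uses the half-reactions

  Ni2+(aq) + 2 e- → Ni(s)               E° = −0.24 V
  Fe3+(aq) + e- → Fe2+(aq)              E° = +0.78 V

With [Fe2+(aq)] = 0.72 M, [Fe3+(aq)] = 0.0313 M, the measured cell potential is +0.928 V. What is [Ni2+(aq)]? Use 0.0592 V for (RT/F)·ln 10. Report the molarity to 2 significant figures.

2.4 M

The Fe³⁺/Fe²⁺ couple has the larger reduction potential, so it is the cathode: E°cell = +0.78 − (−0.24) = +1.02 V and n = 2.
Rearranging E = E° − (0.0592/n)·log Q gives log Q = 2(+1.02 − (+0.928))/0.0592 = 3.108.
Balancing electrons gives 2 Fe3+(aq) + Ni(s) → 2 Fe2+(aq) + Ni2+(aq); thus Q = ([Fe2+(aq)]^2·[Ni2+(aq)]) / [Fe3+(aq)]^2.
Substituting the known concentrations and solving, log [Ni2+(aq)] = 0.384 and [Ni2+(aq)] = 2.4 M.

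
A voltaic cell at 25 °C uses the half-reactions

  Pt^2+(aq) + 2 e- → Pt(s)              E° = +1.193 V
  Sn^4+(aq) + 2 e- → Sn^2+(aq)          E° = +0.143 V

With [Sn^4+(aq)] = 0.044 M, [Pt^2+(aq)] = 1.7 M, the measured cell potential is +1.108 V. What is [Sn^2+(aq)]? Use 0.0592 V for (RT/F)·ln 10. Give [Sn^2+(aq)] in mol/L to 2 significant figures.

2.4 M

Pt²⁺/Pt is the cathode (higher E°); E°cell = +1.193 − (+0.143) = +1.050 V with n = 2.
Rearranging E = E° − (0.0592/n)·log Q gives log Q = 2(+1.050 − (+1.108))/0.0592 = −1.959.
The balanced reaction is Pt^2+(aq) + Sn^2+(aq) → Pt(s) + Sn^4+(aq), so Q = [Sn^4+(aq)] / ([Pt^2+(aq)]·[Sn^2+(aq)]).
Isolating [Sn^2+(aq)] in Q = 10^{−1.959} yields log [Sn^2+(aq)] = 0.372, i.e. 2.4 M.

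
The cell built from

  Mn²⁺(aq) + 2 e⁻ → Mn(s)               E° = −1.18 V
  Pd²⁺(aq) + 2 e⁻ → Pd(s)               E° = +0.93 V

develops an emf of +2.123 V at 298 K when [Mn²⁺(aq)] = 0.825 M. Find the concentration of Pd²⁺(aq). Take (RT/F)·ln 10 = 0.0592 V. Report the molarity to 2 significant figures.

2.3 M

With Pd²⁺/Pd at the cathode and Mn²⁺/Mn at the anode, E°cell = +0.93 − (−1.18) = +2.11 V (n = 2).
Rearranging E = E° − (0.0592/n)·log Q gives log Q = 2(+2.11 − (+2.123))/0.0592 = −0.439.
For Pd²⁺(aq) + Mn(s) → Pd(s) + Mn²⁺(aq), the reaction quotient is Q = [Mn²⁺(aq)] / [Pd²⁺(aq)].
Substituting the known concentrations and solving, log [Pd²⁺(aq)] = 0.355 and [Pd²⁺(aq)] = 2.3 M.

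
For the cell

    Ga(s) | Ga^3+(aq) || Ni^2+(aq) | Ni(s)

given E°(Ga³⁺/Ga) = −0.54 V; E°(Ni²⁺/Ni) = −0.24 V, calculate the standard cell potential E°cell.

+0.30 V

By convention the left-hand electrode in cell notation is the anode (oxidation) and the right-hand electrode is the cathode (reduction).
E°cell = E°(right) − E°(left) = −0.24 − (−0.54) = +0.30 V.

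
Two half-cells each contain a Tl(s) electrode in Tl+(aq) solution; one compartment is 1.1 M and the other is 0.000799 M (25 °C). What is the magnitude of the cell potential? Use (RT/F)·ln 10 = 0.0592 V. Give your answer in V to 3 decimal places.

0.186 V

For a concentration cell E°cell = 0, since both electrodes use the same couple.
The compartment with the higher Tl+(aq) concentration (1.1 M) acts as the cathode; ions are reduced there and produced at the dilute (0.000799 M) anode.
With n = 1, Ecell = −(0.0592/1)·log([dilute]/[conc]) = −(0.0592/1)·log(0.000799/1.1) = +0.186 V.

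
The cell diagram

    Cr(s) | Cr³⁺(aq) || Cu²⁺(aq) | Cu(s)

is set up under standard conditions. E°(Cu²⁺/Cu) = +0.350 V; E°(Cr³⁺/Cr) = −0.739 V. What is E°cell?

By convention the left-hand electrode in cell notation is the anode (oxidation) and the right-hand electrode is the cathode (reduction).
E°cell = E°(right) − E°(left) = +0.350 − (−0.739) = +1.089 V.

+1.089 V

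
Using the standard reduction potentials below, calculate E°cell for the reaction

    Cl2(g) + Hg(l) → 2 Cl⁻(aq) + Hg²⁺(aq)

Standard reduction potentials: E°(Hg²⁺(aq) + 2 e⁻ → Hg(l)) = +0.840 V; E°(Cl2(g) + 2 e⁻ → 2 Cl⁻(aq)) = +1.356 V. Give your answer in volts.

In the reaction as written, Cl2(g) is reduced (cathode) and Hg²⁺(aq) is produced by oxidation at the anode.
E°cell = E°(cathode) − E°(anode) = +1.356 − (+0.840) = +0.516 V.
The positive value indicates the reaction is spontaneous as written.

+0.516 V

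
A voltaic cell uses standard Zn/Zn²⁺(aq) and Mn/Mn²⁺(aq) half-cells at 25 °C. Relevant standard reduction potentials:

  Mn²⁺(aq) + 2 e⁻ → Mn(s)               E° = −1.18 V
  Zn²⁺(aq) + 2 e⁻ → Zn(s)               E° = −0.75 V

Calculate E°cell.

+0.43 V

The Zn²⁺/Zn couple has the higher E°, so Zn ion is reduced (cathode) and Mn is oxidized (anode).
E°cell = E°(cathode) − E°(anode) = −0.75 − (−1.18) = +0.43 V.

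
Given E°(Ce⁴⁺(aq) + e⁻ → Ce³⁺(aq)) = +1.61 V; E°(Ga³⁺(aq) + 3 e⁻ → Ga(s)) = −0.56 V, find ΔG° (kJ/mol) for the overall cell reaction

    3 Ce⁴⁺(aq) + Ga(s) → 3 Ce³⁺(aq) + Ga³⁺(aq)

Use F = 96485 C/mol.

−628 kJ/mol

In the reaction as written Ce⁴⁺(aq) is reduced, so the Ce⁴⁺/Ce³⁺ couple is the cathode and Ga³⁺/Ga is the anode.
E°cell = +1.61 − (−0.56) = +2.17 V; balancing electrons gives n = 3.
ΔG° = −nFE°cell = −(3)(96485)(+2.17) J/mol = −628 kJ/mol.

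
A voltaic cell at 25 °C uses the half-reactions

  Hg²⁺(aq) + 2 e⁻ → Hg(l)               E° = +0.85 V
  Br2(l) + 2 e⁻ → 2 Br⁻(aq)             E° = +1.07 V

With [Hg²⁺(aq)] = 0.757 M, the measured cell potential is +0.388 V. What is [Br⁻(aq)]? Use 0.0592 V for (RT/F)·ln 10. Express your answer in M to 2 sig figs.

0.0017 M

The Br₂/Br⁻ couple has the larger reduction potential, so it is the cathode: E°cell = +1.07 − (+0.85) = +0.22 V and n = 2.
Since E = E° − (0.0592/n)·log Q, log Q = n(E° − E)/0.0592 = −5.676.
Balancing electrons gives Br2(l) + Hg(l) → 2 Br⁻(aq) + Hg²⁺(aq); thus Q = [Br⁻(aq)]^2·[Hg²⁺(aq)].
Substituting the known concentrations and solving, log [Br⁻(aq)] = −2.778 and [Br⁻(aq)] = 0.0017 M.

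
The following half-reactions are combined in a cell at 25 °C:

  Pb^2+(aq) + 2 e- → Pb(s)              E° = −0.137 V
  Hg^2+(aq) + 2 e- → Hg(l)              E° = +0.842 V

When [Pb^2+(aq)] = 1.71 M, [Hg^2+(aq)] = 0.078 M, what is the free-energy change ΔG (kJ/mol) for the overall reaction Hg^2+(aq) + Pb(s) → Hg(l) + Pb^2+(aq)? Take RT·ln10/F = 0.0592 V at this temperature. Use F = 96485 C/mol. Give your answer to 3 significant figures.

The standard cell potential is +0.842 − (−0.137) = +0.979 V, with n = 2 electrons in the balanced equation.
Q = [Pb^2+(aq)] / [Hg^2+(aq)] = 21.9, so log Q = 1.341 and E = +0.979 − (0.0592/2)(1.341) = +0.9393 V.
ΔG = −nFE = −(2)(96485)(+0.9393) J/mol = −181 kJ/mol.

−181 kJ/mol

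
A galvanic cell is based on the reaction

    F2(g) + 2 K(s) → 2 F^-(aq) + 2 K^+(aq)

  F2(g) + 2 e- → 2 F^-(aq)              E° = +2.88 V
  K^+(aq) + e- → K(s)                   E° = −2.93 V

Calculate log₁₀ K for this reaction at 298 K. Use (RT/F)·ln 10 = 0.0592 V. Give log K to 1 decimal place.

The F₂/F⁻ couple is reduced (cathode); E°cell = +2.88 − (−2.93) = +5.81 V with n = 2.
At equilibrium E = 0, so log K = nE°cell / 0.0592 = (2)(+5.81) / 0.0592 = 196.3.

log K = 196.3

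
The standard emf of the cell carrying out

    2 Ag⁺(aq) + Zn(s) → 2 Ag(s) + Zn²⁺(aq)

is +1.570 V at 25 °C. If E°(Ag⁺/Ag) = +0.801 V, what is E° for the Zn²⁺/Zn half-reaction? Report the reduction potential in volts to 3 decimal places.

In the reaction as written the Ag⁺/Ag couple is reduced (cathode) and Zn²⁺/Zn is oxidized (anode), so E°cell = E°(Ag⁺/Ag) − E°(Zn²⁺/Zn).
E°(Zn²⁺/Zn) = E°(cathode) − E°cell = +0.801 − (+1.570) = −0.769 V.

−0.769 V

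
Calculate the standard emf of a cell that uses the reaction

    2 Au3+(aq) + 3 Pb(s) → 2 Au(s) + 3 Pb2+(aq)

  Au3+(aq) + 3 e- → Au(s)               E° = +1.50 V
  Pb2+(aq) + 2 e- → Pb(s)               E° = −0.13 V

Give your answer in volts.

+1.63 V

Au3+(aq) gains electrons, so the Au³⁺/Au couple is the cathode; the Pb²⁺/Pb couple is the anode.
E°cell = E°(cathode) − E°(anode) = +1.50 − (−0.13) = +1.63 V.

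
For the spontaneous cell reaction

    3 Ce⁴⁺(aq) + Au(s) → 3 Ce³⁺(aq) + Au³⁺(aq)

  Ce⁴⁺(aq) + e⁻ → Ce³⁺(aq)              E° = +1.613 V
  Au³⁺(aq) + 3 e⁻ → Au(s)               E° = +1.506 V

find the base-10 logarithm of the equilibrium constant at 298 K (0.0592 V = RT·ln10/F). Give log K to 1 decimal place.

log K = 5.4

The Ce⁴⁺/Ce³⁺ couple is reduced (cathode); E°cell = +1.613 − (+1.506) = +0.107 V with n = 3.
At equilibrium E = 0, so log K = nE°cell / 0.0592 = (3)(+0.107) / 0.0592 = 5.4.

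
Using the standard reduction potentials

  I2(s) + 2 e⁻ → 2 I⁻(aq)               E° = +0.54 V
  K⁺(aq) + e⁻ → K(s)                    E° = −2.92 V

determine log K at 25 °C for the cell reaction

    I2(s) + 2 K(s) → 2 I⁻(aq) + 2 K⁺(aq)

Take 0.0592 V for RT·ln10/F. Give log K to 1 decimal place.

The I₂/I⁻ couple is reduced (cathode); E°cell = +0.54 − (−2.92) = +3.46 V with n = 2.
At equilibrium E = 0, so log K = nE°cell / 0.0592 = (2)(+3.46) / 0.0592 = 116.9.

log K = 116.9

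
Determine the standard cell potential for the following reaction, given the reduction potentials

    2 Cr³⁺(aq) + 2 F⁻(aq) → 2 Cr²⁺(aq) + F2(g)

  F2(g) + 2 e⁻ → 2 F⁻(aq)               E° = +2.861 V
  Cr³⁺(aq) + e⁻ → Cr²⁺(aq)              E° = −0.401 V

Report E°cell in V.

In the reaction as written, Cr³⁺(aq) is reduced (cathode) and F2(g) is produced by oxidation at the anode.
E°cell = E°(cathode) − E°(anode) = −0.401 − (+2.861) = −3.262 V.

−3.262 V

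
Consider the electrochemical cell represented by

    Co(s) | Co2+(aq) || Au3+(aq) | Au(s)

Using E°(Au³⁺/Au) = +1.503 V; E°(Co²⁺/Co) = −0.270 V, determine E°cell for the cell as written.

+1.773 V

By convention the left-hand electrode in cell notation is the anode (oxidation) and the right-hand electrode is the cathode (reduction).
E°cell = E°(right) − E°(left) = +1.503 − (−0.270) = +1.773 V.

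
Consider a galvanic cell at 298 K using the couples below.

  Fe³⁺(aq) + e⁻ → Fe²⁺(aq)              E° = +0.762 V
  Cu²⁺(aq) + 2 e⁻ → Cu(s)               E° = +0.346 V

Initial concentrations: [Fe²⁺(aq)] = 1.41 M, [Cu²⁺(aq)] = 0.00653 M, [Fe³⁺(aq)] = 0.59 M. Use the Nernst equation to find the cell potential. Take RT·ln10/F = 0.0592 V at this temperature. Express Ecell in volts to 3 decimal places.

Fe³⁺/Fe²⁺ is reduced (cathode, E° = +0.762 V) and Cu²⁺/Cu is oxidized (anode).
E°cell = +0.762 − (+0.346) = +0.416 V, with n = 2 electrons transferred.
For the overall reaction 2 Fe³⁺(aq) + Cu(s) → 2 Fe²⁺(aq) + Cu²⁺(aq), Q = ([Fe²⁺(aq)]^2·[Cu²⁺(aq)]) / [Fe³⁺(aq)]^2 = 0.0373, giving log Q = −1.428.
E = E° − (0.0592/n)·log Q = +0.416 − (0.0592/2)(−1.428) = +0.458 V.

+0.458 V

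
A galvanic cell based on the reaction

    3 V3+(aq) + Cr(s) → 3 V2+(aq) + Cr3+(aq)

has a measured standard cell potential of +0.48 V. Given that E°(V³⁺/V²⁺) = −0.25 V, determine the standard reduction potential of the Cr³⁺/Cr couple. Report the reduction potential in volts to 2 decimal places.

In the reaction as written the V³⁺/V²⁺ couple is reduced (cathode) and Cr³⁺/Cr is oxidized (anode), so E°cell = E°(V³⁺/V²⁺) − E°(Cr³⁺/Cr).
E°(Cr³⁺/Cr) = E°(cathode) − E°cell = −0.25 − (+0.48) = −0.73 V.

−0.73 V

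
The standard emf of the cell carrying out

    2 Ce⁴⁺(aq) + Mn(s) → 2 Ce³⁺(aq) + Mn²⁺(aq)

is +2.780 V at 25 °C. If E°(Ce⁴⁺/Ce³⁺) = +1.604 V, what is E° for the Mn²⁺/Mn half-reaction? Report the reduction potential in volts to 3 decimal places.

In the reaction as written the Ce⁴⁺/Ce³⁺ couple is reduced (cathode) and Mn²⁺/Mn is oxidized (anode), so E°cell = E°(Ce⁴⁺/Ce³⁺) − E°(Mn²⁺/Mn).
E°(Mn²⁺/Mn) = E°(cathode) − E°cell = +1.604 − (+2.780) = −1.176 V.

−1.176 V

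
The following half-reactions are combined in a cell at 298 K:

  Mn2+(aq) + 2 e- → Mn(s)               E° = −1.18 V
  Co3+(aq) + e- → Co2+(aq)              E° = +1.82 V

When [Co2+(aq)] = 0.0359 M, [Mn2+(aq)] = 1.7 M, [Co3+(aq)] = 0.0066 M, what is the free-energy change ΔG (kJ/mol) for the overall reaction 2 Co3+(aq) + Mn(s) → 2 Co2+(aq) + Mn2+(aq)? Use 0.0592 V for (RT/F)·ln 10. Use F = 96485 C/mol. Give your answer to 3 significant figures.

−569 kJ/mol

E°cell = +1.82 − (−1.18) = +3.00 V; the balanced reaction transfers n = 2 electrons.
Q = ([Co2+(aq)]^2·[Mn2+(aq)]) / [Co3+(aq)]^2 = 50.3, so log Q = 1.702 and E = +3.00 − (0.0592/2)(1.702) = +2.9496 V.
Then ΔG = −nFE = −2 × 96485 × +2.9496 J/mol = −569 kJ/mol.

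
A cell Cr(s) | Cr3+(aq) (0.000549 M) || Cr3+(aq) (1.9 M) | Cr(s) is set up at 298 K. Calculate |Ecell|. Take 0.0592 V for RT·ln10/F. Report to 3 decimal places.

0.070 V

For a concentration cell E°cell = 0, since both electrodes use the same couple.
The compartment with the higher Cr3+(aq) concentration (1.9 M) acts as the cathode; ions are reduced there and produced at the dilute (0.000549 M) anode.
With n = 3, Ecell = −(0.0592/3)·log([dilute]/[conc]) = −(0.0592/3)·log(0.000549/1.9) = +0.070 V.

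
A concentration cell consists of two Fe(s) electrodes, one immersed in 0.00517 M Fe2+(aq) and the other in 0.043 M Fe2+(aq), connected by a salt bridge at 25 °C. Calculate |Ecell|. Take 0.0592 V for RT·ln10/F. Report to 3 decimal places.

0.027 V

For a concentration cell E°cell = 0, since both electrodes use the same couple.
The compartment with the higher Fe2+(aq) concentration (0.043 M) acts as the cathode; ions are reduced there and produced at the dilute (0.00517 M) anode.
With n = 2, Ecell = −(0.0592/2)·log([dilute]/[conc]) = −(0.0592/2)·log(0.00517/0.043) = +0.027 V.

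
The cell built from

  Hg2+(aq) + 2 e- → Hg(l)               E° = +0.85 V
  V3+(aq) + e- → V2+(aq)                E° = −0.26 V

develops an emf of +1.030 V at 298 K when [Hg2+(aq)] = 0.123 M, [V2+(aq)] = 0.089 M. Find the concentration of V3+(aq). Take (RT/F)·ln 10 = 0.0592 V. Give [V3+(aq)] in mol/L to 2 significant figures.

The Hg²⁺/Hg couple has the larger reduction potential, so it is the cathode: E°cell = +0.85 − (−0.26) = +1.11 V and n = 2.
Since E = E° − (0.0592/n)·log Q, log Q = n(E° − E)/0.0592 = 2.703.
Balancing electrons gives Hg2+(aq) + 2 V2+(aq) → Hg(l) + 2 V3+(aq); thus Q = [V3+(aq)]^2 / ([Hg2+(aq)]·[V2+(aq)]^2).
Isolating [V3+(aq)] in Q = 10^{2.703} yields log [V3+(aq)] = −0.154, i.e. 0.70 M.

0.70 M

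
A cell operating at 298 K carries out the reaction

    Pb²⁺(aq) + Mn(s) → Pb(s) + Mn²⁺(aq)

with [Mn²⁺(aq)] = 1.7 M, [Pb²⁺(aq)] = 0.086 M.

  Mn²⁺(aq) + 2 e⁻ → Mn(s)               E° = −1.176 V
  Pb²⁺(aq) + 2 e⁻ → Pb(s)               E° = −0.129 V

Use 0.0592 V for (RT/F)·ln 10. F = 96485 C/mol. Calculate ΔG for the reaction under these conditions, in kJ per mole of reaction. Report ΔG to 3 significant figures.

−195 kJ/mol

With Pb²⁺/Pb reduced at the cathode, E°cell = −0.129 − (−1.176) = +1.047 V and n = 2.
Q = [Mn²⁺(aq)] / [Pb²⁺(aq)] = 19.8, so log Q = 1.296 and E = +1.047 − (0.0592/2)(1.296) = +1.0086 V.
ΔG = −nFE = −(2)(96485)(+1.0086) J/mol = −195 kJ/mol.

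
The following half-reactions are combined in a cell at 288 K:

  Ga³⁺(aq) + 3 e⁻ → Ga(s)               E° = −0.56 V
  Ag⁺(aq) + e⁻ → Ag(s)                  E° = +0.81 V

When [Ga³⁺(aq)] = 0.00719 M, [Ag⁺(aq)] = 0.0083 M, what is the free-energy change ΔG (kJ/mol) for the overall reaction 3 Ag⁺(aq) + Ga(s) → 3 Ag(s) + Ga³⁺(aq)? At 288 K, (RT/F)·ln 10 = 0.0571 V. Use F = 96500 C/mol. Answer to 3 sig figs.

−374 kJ/mol

With Ag⁺/Ag reduced at the cathode, E°cell = +0.81 − (−0.56) = +1.37 V and n = 3.
Q = [Ga³⁺(aq)] / [Ag⁺(aq)]^3 = 1.26×10^4, so log Q = 4.099 and E = +1.37 − (0.0571/3)(4.099) = +1.2920 V.
Then ΔG = −nFE = −3 × 96500 × +1.2920 J/mol = −374 kJ/mol.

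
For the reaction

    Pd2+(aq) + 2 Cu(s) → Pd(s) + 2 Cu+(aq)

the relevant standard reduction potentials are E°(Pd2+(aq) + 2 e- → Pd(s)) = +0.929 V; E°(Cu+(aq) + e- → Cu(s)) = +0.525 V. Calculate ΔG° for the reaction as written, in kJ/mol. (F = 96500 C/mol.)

−78.0 kJ/mol

In the reaction as written Pd2+(aq) is reduced, so the Pd²⁺/Pd couple is the cathode and Cu⁺/Cu is the anode.
E°cell = +0.929 − (+0.525) = +0.404 V; balancing electrons gives n = 2.
ΔG° = −nFE°cell = −(2)(96500)(+0.404) J/mol = −78.0 kJ/mol.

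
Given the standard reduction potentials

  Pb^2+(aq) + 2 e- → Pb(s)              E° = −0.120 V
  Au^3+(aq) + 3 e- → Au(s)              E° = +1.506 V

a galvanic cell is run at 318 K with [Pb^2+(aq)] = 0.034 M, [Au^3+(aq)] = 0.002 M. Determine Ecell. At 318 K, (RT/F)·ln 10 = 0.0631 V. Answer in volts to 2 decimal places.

Since E°(Au³⁺/Au) > E°(Pb²⁺/Pb), Au³⁺/Au serves as the cathode.
E°cell = E°cat − E°an = +1.506 − (−0.120) = +1.626 V; n = 6.
For the overall reaction 2 Au^3+(aq) + 3 Pb(s) → 2 Au(s) + 3 Pb^2+(aq), Q = [Pb^2+(aq)]^3 / [Au^3+(aq)]^2 = 9.83, giving log Q = 0.992.
By the Nernst equation, E = +1.626 − (0.0631/6)·(0.992) = +1.62 V.

+1.62 V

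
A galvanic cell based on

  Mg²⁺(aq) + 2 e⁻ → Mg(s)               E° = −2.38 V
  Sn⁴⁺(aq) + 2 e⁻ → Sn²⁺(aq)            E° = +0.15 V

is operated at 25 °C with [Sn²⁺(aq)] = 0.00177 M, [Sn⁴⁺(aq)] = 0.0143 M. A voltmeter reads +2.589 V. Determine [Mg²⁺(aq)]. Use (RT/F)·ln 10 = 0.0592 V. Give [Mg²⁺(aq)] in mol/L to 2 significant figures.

The Sn⁴⁺/Sn²⁺ couple has the larger reduction potential, so it is the cathode: E°cell = +0.15 − (−2.38) = +2.53 V and n = 2.
Since E = E° − (0.0592/n)·log Q, log Q = n(E° − E)/0.0592 = −1.993.
The balanced reaction is Sn⁴⁺(aq) + Mg(s) → Sn²⁺(aq) + Mg²⁺(aq), so Q = ([Sn²⁺(aq)]·[Mg²⁺(aq)]) / [Sn⁴⁺(aq)].
Solving for the unknown gives log [Mg²⁺(aq)] = −1.086, so [Mg²⁺(aq)] ≈ 0.082 M.

0.082 M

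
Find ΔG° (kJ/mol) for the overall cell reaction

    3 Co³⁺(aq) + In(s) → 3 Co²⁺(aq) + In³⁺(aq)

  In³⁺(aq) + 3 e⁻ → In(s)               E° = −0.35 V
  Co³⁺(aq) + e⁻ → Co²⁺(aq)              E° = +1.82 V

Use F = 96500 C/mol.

In the reaction as written Co³⁺(aq) is reduced, so the Co³⁺/Co²⁺ couple is the cathode and In³⁺/In is the anode.
E°cell = +1.82 − (−0.35) = +2.17 V; balancing electrons gives n = 3.
ΔG° = −nFE°cell = −(3)(96500)(+2.17) J/mol = −628 kJ/mol.

−628 kJ/mol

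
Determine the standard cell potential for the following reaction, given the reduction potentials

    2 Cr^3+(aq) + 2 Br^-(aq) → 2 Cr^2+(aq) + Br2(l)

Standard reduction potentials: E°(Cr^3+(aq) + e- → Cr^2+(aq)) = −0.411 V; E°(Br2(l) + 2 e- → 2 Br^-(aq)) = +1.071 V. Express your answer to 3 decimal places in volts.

−1.482 V

In the reaction as written, Cr^3+(aq) is reduced (cathode) and Br2(l) is produced by oxidation at the anode.
E°cell = E°(cathode) − E°(anode) = −0.411 − (+1.071) = −1.482 V.
The negative E°cell means the reaction is non-spontaneous in the direction written.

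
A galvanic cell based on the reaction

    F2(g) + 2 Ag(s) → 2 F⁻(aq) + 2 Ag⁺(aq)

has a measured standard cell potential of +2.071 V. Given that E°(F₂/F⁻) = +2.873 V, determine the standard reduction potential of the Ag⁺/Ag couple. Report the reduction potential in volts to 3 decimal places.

In the reaction as written the F₂/F⁻ couple is reduced (cathode) and Ag⁺/Ag is oxidized (anode), so E°cell = E°(F₂/F⁻) − E°(Ag⁺/Ag).
E°(Ag⁺/Ag) = E°(cathode) − E°cell = +2.873 − (+2.071) = +0.802 V.

+0.802 V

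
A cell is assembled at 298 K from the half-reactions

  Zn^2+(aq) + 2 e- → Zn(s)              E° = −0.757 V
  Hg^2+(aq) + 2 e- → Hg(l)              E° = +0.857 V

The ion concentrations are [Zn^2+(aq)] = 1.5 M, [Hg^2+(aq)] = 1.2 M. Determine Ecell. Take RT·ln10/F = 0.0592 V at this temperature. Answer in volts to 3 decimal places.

+1.611 V

Since E°(Hg²⁺/Hg) > E°(Zn²⁺/Zn), Hg²⁺/Hg serves as the cathode.
E°cell = E°cat − E°an = +0.857 − (−0.757) = +1.614 V; n = 2.
Balancing gives Hg^2+(aq) + Zn(s) → Hg(l) + Zn^2+(aq); hence Q = [Zn^2+(aq)] / [Hg^2+(aq)] = 1.25 (log Q = 0.097).
Applying E = E° − (RT ln10/nF)·log Q gives +1.614 − (0.0592/2)(0.097) = +1.611 V.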